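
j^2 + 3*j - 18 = (j - 3)*(j + 6)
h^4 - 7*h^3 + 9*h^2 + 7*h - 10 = (h - 5)*(h - 2)*(h - 1)*(h + 1)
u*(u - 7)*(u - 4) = u^3 - 11*u^2 + 28*u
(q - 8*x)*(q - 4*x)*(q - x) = q^3 - 13*q^2*x + 44*q*x^2 - 32*x^3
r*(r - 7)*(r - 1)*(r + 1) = r^4 - 7*r^3 - r^2 + 7*r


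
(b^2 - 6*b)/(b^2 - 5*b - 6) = b/(b + 1)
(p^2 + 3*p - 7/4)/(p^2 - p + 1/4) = (2*p + 7)/(2*p - 1)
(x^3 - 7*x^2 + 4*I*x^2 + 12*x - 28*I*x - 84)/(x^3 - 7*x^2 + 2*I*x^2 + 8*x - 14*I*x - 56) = (x + 6*I)/(x + 4*I)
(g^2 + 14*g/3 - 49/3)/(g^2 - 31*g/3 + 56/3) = (g + 7)/(g - 8)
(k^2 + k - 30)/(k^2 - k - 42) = (k - 5)/(k - 7)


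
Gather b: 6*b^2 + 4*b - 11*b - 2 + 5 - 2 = 6*b^2 - 7*b + 1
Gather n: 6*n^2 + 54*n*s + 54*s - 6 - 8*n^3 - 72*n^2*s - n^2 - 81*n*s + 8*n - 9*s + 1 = -8*n^3 + n^2*(5 - 72*s) + n*(8 - 27*s) + 45*s - 5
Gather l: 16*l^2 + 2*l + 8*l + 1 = 16*l^2 + 10*l + 1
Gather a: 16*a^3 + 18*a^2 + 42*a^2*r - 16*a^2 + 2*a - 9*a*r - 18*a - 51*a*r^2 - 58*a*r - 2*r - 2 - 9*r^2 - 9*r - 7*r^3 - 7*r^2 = 16*a^3 + a^2*(42*r + 2) + a*(-51*r^2 - 67*r - 16) - 7*r^3 - 16*r^2 - 11*r - 2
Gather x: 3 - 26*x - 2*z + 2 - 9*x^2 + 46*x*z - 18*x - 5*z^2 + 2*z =-9*x^2 + x*(46*z - 44) - 5*z^2 + 5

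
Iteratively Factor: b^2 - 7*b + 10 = (b - 5)*(b - 2)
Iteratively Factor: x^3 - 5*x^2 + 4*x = (x - 4)*(x^2 - x) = (x - 4)*(x - 1)*(x)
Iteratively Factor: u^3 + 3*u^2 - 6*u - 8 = (u + 4)*(u^2 - u - 2) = (u + 1)*(u + 4)*(u - 2)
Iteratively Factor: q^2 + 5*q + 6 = (q + 2)*(q + 3)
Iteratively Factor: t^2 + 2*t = (t)*(t + 2)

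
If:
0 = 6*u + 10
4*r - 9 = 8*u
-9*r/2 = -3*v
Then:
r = -13/12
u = -5/3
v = -13/8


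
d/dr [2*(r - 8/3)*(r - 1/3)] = 4*r - 6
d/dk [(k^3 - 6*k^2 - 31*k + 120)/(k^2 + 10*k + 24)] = (k^4 + 20*k^3 + 43*k^2 - 528*k - 1944)/(k^4 + 20*k^3 + 148*k^2 + 480*k + 576)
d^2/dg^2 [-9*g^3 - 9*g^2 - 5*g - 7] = -54*g - 18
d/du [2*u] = 2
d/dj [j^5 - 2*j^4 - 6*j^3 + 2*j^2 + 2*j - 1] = 5*j^4 - 8*j^3 - 18*j^2 + 4*j + 2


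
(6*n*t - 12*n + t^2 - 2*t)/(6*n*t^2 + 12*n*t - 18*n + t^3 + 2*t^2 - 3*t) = (t - 2)/(t^2 + 2*t - 3)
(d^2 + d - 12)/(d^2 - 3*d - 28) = (d - 3)/(d - 7)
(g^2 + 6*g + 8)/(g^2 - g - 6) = (g + 4)/(g - 3)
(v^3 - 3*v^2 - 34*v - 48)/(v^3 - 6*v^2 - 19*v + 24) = (v + 2)/(v - 1)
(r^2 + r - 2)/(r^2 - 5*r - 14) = (r - 1)/(r - 7)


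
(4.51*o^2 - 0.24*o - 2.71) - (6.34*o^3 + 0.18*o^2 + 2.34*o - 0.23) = -6.34*o^3 + 4.33*o^2 - 2.58*o - 2.48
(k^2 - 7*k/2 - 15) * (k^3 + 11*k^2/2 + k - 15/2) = k^5 + 2*k^4 - 133*k^3/4 - 187*k^2/2 + 45*k/4 + 225/2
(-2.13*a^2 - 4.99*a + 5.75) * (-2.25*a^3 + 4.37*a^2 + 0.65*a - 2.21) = 4.7925*a^5 + 1.9194*a^4 - 36.1283*a^3 + 26.5913*a^2 + 14.7654*a - 12.7075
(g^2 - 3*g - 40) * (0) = 0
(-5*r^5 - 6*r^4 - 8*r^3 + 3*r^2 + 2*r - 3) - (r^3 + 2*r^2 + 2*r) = -5*r^5 - 6*r^4 - 9*r^3 + r^2 - 3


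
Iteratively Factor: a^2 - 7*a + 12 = (a - 4)*(a - 3)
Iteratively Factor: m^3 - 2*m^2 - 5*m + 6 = (m + 2)*(m^2 - 4*m + 3) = (m - 3)*(m + 2)*(m - 1)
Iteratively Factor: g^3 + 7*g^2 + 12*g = (g + 3)*(g^2 + 4*g) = g*(g + 3)*(g + 4)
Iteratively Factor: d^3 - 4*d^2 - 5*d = (d + 1)*(d^2 - 5*d) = d*(d + 1)*(d - 5)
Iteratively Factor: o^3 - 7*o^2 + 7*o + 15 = (o + 1)*(o^2 - 8*o + 15) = (o - 3)*(o + 1)*(o - 5)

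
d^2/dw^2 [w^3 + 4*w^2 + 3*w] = 6*w + 8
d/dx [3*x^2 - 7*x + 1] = 6*x - 7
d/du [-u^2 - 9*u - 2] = -2*u - 9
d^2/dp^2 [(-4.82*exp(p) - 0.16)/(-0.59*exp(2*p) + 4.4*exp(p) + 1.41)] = (1.677842*exp(4*p) + 12.735504*exp(3*p) + 22.812468*exp(2*p) - 26.273264*exp(p) + 8.590002)*exp(p)/(0.205379*exp(6*p) - 4.59492*exp(5*p) + 32.794737*exp(4*p) - 63.22184*exp(3*p) - 78.373863*exp(2*p) - 26.24292*exp(p) - 2.803221)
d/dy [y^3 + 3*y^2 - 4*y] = 3*y^2 + 6*y - 4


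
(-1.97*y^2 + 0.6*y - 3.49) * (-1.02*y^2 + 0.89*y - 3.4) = 2.0094*y^4 - 2.3653*y^3 + 10.7918*y^2 - 5.1461*y + 11.866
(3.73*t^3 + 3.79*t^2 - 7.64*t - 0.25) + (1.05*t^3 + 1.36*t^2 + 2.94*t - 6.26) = 4.78*t^3 + 5.15*t^2 - 4.7*t - 6.51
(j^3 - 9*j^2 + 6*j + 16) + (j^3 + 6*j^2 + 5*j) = 2*j^3 - 3*j^2 + 11*j + 16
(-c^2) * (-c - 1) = c^3 + c^2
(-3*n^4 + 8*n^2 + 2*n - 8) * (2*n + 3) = -6*n^5 - 9*n^4 + 16*n^3 + 28*n^2 - 10*n - 24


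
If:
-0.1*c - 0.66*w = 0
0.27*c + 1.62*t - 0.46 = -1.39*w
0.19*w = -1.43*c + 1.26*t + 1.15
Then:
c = 1.04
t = 0.25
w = -0.16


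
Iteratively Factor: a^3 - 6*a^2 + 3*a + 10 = (a - 5)*(a^2 - a - 2) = (a - 5)*(a - 2)*(a + 1)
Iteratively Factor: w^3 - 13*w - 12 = (w + 1)*(w^2 - w - 12) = (w + 1)*(w + 3)*(w - 4)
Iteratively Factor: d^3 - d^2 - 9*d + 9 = (d - 3)*(d^2 + 2*d - 3) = (d - 3)*(d - 1)*(d + 3)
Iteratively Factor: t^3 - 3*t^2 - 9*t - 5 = (t + 1)*(t^2 - 4*t - 5) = (t + 1)^2*(t - 5)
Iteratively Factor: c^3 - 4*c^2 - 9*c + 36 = (c + 3)*(c^2 - 7*c + 12) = (c - 3)*(c + 3)*(c - 4)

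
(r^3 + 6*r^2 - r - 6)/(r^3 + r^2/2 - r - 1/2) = 2*(r + 6)/(2*r + 1)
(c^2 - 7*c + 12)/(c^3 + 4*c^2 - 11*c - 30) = (c - 4)/(c^2 + 7*c + 10)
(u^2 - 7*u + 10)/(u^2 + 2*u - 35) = (u - 2)/(u + 7)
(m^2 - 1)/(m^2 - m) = (m + 1)/m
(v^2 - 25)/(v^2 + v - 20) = (v - 5)/(v - 4)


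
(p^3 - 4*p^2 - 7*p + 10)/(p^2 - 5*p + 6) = (p^3 - 4*p^2 - 7*p + 10)/(p^2 - 5*p + 6)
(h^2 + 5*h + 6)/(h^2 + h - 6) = (h + 2)/(h - 2)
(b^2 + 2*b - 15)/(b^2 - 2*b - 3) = (b + 5)/(b + 1)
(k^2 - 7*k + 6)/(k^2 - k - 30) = (k - 1)/(k + 5)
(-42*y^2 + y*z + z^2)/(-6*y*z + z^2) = (7*y + z)/z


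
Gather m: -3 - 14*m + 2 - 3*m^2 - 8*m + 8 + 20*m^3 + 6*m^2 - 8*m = 20*m^3 + 3*m^2 - 30*m + 7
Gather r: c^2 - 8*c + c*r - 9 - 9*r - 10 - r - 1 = c^2 - 8*c + r*(c - 10) - 20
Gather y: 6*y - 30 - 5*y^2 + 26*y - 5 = -5*y^2 + 32*y - 35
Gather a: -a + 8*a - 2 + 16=7*a + 14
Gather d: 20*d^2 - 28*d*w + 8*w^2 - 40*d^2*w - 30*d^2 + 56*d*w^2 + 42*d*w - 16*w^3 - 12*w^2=d^2*(-40*w - 10) + d*(56*w^2 + 14*w) - 16*w^3 - 4*w^2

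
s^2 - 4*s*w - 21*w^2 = (s - 7*w)*(s + 3*w)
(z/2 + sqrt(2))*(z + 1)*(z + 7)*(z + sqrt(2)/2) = z^4/2 + 5*sqrt(2)*z^3/4 + 4*z^3 + 9*z^2/2 + 10*sqrt(2)*z^2 + 8*z + 35*sqrt(2)*z/4 + 7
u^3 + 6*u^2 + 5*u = u*(u + 1)*(u + 5)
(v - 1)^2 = v^2 - 2*v + 1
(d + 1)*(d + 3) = d^2 + 4*d + 3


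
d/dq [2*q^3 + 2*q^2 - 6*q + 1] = 6*q^2 + 4*q - 6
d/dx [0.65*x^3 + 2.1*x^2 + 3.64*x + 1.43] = 1.95*x^2 + 4.2*x + 3.64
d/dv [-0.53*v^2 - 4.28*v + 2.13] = -1.06*v - 4.28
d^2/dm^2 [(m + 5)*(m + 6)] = 2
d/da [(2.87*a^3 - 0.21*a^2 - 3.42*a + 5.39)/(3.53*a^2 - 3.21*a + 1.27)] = (10.1311*a^4 - 18.4254*a^3 + 23.6814*a^2 - 38.5868*a + 12.9585)/(12.4609*a^4 - 22.6626*a^3 + 19.2703*a^2 - 8.1534*a + 1.6129)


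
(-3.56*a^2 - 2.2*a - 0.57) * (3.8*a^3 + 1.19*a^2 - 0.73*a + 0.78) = -13.528*a^5 - 12.5964*a^4 - 2.1852*a^3 - 1.8491*a^2 - 1.2999*a - 0.4446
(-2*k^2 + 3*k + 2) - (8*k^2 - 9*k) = -10*k^2 + 12*k + 2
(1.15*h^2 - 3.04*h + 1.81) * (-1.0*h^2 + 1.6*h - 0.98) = -1.15*h^4 + 4.88*h^3 - 7.801*h^2 + 5.8752*h - 1.7738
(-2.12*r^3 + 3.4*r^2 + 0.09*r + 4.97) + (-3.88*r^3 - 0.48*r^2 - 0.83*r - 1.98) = -6.0*r^3 + 2.92*r^2 - 0.74*r + 2.99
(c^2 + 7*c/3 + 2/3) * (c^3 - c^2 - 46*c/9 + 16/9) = c^5 + 4*c^4/3 - 61*c^3/9 - 292*c^2/27 + 20*c/27 + 32/27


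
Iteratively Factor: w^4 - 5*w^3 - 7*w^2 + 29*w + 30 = (w - 5)*(w^3 - 7*w - 6) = (w - 5)*(w - 3)*(w^2 + 3*w + 2) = (w - 5)*(w - 3)*(w + 1)*(w + 2)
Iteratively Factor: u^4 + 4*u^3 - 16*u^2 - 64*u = (u + 4)*(u^3 - 16*u) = (u - 4)*(u + 4)*(u^2 + 4*u) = u*(u - 4)*(u + 4)*(u + 4)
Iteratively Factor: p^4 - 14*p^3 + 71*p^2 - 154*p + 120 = (p - 2)*(p^3 - 12*p^2 + 47*p - 60) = (p - 5)*(p - 2)*(p^2 - 7*p + 12) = (p - 5)*(p - 4)*(p - 2)*(p - 3)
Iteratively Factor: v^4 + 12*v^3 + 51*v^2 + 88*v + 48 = (v + 4)*(v^3 + 8*v^2 + 19*v + 12) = (v + 4)^2*(v^2 + 4*v + 3) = (v + 1)*(v + 4)^2*(v + 3)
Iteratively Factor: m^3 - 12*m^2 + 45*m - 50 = (m - 2)*(m^2 - 10*m + 25) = (m - 5)*(m - 2)*(m - 5)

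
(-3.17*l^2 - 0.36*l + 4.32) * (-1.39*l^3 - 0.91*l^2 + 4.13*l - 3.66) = 4.4063*l^5 + 3.3851*l^4 - 18.7693*l^3 + 6.1842*l^2 + 19.1592*l - 15.8112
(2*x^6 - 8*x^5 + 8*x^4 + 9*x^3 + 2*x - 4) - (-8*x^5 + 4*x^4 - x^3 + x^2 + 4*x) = 2*x^6 + 4*x^4 + 10*x^3 - x^2 - 2*x - 4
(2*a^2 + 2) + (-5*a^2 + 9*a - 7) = -3*a^2 + 9*a - 5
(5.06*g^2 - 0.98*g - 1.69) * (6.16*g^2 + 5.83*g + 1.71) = 31.1696*g^4 + 23.463*g^3 - 7.4712*g^2 - 11.5285*g - 2.8899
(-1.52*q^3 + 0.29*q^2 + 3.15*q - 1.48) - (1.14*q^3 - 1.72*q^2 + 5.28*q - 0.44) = -2.66*q^3 + 2.01*q^2 - 2.13*q - 1.04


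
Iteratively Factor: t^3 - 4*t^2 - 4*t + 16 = (t - 4)*(t^2 - 4) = (t - 4)*(t - 2)*(t + 2)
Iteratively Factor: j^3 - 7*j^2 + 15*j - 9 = (j - 3)*(j^2 - 4*j + 3) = (j - 3)*(j - 1)*(j - 3)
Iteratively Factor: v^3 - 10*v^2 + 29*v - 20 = (v - 5)*(v^2 - 5*v + 4) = (v - 5)*(v - 1)*(v - 4)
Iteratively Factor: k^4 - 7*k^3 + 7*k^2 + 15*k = (k + 1)*(k^3 - 8*k^2 + 15*k) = (k - 3)*(k + 1)*(k^2 - 5*k) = (k - 5)*(k - 3)*(k + 1)*(k)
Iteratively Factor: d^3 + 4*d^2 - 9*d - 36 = (d - 3)*(d^2 + 7*d + 12) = (d - 3)*(d + 4)*(d + 3)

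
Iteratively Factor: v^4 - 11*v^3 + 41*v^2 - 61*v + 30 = (v - 3)*(v^3 - 8*v^2 + 17*v - 10) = (v - 3)*(v - 1)*(v^2 - 7*v + 10) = (v - 5)*(v - 3)*(v - 1)*(v - 2)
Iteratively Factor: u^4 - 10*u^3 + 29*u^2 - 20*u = (u - 4)*(u^3 - 6*u^2 + 5*u) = (u - 5)*(u - 4)*(u^2 - u) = u*(u - 5)*(u - 4)*(u - 1)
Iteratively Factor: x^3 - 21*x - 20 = (x + 4)*(x^2 - 4*x - 5) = (x - 5)*(x + 4)*(x + 1)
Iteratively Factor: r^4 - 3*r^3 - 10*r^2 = (r)*(r^3 - 3*r^2 - 10*r) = r*(r - 5)*(r^2 + 2*r) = r*(r - 5)*(r + 2)*(r)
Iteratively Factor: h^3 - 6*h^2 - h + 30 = (h + 2)*(h^2 - 8*h + 15) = (h - 3)*(h + 2)*(h - 5)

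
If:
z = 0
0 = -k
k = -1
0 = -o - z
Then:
No Solution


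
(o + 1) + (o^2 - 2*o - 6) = o^2 - o - 5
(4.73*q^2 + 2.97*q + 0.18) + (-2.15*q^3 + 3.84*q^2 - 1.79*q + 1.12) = -2.15*q^3 + 8.57*q^2 + 1.18*q + 1.3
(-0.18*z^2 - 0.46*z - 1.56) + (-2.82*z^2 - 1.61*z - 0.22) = -3.0*z^2 - 2.07*z - 1.78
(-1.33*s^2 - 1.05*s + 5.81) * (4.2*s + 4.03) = -5.586*s^3 - 9.7699*s^2 + 20.1705*s + 23.4143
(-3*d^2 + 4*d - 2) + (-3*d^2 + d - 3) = -6*d^2 + 5*d - 5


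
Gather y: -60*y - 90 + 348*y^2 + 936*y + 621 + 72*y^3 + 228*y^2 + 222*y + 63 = 72*y^3 + 576*y^2 + 1098*y + 594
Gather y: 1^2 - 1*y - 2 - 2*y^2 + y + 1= -2*y^2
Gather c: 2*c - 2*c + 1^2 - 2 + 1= 0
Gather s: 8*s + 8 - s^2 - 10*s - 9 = -s^2 - 2*s - 1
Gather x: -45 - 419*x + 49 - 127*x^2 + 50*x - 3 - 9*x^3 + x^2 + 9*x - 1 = -9*x^3 - 126*x^2 - 360*x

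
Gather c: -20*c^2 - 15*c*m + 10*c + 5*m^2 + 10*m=-20*c^2 + c*(10 - 15*m) + 5*m^2 + 10*m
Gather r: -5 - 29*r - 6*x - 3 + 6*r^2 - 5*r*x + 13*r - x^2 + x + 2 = 6*r^2 + r*(-5*x - 16) - x^2 - 5*x - 6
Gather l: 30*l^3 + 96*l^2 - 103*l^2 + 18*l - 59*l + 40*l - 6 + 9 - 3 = 30*l^3 - 7*l^2 - l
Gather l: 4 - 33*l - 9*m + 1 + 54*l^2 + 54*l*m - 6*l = 54*l^2 + l*(54*m - 39) - 9*m + 5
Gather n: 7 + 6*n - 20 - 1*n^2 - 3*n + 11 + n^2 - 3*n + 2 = 0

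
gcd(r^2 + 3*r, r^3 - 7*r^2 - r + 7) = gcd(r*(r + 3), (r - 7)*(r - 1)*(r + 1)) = 1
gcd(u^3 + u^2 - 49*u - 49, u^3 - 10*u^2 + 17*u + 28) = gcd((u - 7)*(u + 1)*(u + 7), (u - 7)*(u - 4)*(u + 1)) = u^2 - 6*u - 7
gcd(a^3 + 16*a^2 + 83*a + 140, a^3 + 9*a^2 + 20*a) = a^2 + 9*a + 20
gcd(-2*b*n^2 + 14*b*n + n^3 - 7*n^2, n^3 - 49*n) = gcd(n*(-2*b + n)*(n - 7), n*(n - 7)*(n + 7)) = n^2 - 7*n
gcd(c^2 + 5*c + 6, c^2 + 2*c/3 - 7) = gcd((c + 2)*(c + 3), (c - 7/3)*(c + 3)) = c + 3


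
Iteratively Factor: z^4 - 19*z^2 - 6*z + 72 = (z + 3)*(z^3 - 3*z^2 - 10*z + 24) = (z + 3)^2*(z^2 - 6*z + 8) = (z - 2)*(z + 3)^2*(z - 4)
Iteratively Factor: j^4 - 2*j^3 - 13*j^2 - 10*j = (j)*(j^3 - 2*j^2 - 13*j - 10) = j*(j - 5)*(j^2 + 3*j + 2) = j*(j - 5)*(j + 1)*(j + 2)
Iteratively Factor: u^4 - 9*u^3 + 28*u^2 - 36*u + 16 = (u - 4)*(u^3 - 5*u^2 + 8*u - 4) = (u - 4)*(u - 2)*(u^2 - 3*u + 2) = (u - 4)*(u - 2)*(u - 1)*(u - 2)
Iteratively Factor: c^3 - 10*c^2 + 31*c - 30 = (c - 5)*(c^2 - 5*c + 6) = (c - 5)*(c - 3)*(c - 2)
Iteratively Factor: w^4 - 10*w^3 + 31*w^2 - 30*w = (w - 3)*(w^3 - 7*w^2 + 10*w) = (w - 5)*(w - 3)*(w^2 - 2*w) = w*(w - 5)*(w - 3)*(w - 2)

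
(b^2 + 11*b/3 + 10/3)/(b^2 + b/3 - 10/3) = (3*b + 5)/(3*b - 5)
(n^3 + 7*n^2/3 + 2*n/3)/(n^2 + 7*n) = (3*n^2 + 7*n + 2)/(3*(n + 7))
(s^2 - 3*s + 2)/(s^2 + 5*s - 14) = (s - 1)/(s + 7)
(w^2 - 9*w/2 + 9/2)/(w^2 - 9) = (w - 3/2)/(w + 3)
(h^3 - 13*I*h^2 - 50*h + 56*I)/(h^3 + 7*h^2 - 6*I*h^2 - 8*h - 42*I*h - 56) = (h - 7*I)/(h + 7)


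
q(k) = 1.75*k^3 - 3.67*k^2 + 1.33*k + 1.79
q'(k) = 5.25*k^2 - 7.34*k + 1.33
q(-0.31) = 0.97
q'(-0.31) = 4.11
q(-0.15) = 1.50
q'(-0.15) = 2.55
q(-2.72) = -64.20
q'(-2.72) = 60.14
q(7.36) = 510.48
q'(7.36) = 231.70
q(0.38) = 1.86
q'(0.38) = -0.70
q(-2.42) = -47.72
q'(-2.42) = 49.84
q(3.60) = 40.66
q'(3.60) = 42.95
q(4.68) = 107.01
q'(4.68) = 81.97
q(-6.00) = -516.31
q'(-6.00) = 234.37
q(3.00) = 20.00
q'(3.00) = 26.56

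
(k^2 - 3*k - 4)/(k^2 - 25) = (k^2 - 3*k - 4)/(k^2 - 25)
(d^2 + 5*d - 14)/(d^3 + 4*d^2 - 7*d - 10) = (d + 7)/(d^2 + 6*d + 5)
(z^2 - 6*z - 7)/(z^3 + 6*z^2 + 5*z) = (z - 7)/(z*(z + 5))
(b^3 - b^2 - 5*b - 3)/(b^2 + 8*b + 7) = (b^2 - 2*b - 3)/(b + 7)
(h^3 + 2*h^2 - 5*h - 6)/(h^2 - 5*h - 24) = (h^2 - h - 2)/(h - 8)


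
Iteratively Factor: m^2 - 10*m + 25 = (m - 5)*(m - 5)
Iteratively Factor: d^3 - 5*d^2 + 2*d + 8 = (d - 2)*(d^2 - 3*d - 4) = (d - 4)*(d - 2)*(d + 1)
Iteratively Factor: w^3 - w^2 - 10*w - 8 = (w + 1)*(w^2 - 2*w - 8) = (w - 4)*(w + 1)*(w + 2)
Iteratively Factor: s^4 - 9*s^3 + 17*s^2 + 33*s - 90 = (s + 2)*(s^3 - 11*s^2 + 39*s - 45) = (s - 3)*(s + 2)*(s^2 - 8*s + 15) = (s - 5)*(s - 3)*(s + 2)*(s - 3)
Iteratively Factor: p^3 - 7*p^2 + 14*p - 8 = (p - 1)*(p^2 - 6*p + 8) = (p - 4)*(p - 1)*(p - 2)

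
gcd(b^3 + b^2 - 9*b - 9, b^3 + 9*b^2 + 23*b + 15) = b^2 + 4*b + 3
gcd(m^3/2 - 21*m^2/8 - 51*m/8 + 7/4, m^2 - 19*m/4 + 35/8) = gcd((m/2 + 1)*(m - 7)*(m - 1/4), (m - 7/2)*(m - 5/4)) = 1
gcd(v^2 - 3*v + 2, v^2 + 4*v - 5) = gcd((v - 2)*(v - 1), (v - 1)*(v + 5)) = v - 1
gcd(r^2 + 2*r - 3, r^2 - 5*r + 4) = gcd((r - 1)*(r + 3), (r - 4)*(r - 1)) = r - 1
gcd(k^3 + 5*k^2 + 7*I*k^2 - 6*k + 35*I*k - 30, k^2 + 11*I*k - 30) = k + 6*I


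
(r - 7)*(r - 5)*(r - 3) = r^3 - 15*r^2 + 71*r - 105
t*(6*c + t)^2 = 36*c^2*t + 12*c*t^2 + t^3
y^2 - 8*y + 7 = (y - 7)*(y - 1)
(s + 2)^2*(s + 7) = s^3 + 11*s^2 + 32*s + 28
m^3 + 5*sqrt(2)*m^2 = m^2*(m + 5*sqrt(2))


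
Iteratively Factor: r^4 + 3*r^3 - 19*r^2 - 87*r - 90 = (r - 5)*(r^3 + 8*r^2 + 21*r + 18) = (r - 5)*(r + 3)*(r^2 + 5*r + 6) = (r - 5)*(r + 3)^2*(r + 2)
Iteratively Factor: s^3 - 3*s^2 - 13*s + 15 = (s + 3)*(s^2 - 6*s + 5) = (s - 1)*(s + 3)*(s - 5)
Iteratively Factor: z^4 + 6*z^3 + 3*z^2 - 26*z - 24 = (z - 2)*(z^3 + 8*z^2 + 19*z + 12) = (z - 2)*(z + 3)*(z^2 + 5*z + 4) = (z - 2)*(z + 1)*(z + 3)*(z + 4)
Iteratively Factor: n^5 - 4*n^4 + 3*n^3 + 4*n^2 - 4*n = (n - 2)*(n^4 - 2*n^3 - n^2 + 2*n) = (n - 2)*(n + 1)*(n^3 - 3*n^2 + 2*n) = (n - 2)*(n - 1)*(n + 1)*(n^2 - 2*n) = n*(n - 2)*(n - 1)*(n + 1)*(n - 2)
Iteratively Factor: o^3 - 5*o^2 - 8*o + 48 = (o - 4)*(o^2 - o - 12) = (o - 4)*(o + 3)*(o - 4)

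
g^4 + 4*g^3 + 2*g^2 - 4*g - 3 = (g - 1)*(g + 1)^2*(g + 3)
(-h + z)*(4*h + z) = -4*h^2 + 3*h*z + z^2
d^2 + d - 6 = (d - 2)*(d + 3)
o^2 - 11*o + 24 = (o - 8)*(o - 3)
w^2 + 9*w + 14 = (w + 2)*(w + 7)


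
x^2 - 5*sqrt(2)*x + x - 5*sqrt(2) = (x + 1)*(x - 5*sqrt(2))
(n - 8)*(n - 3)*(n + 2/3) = n^3 - 31*n^2/3 + 50*n/3 + 16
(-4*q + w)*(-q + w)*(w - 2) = 4*q^2*w - 8*q^2 - 5*q*w^2 + 10*q*w + w^3 - 2*w^2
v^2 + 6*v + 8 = (v + 2)*(v + 4)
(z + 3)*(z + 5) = z^2 + 8*z + 15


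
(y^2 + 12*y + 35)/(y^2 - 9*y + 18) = (y^2 + 12*y + 35)/(y^2 - 9*y + 18)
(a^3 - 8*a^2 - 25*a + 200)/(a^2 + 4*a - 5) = (a^2 - 13*a + 40)/(a - 1)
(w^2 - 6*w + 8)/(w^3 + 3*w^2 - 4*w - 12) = (w - 4)/(w^2 + 5*w + 6)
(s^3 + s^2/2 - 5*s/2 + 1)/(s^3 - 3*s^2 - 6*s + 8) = (s - 1/2)/(s - 4)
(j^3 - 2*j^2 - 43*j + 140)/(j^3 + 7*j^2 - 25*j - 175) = (j - 4)/(j + 5)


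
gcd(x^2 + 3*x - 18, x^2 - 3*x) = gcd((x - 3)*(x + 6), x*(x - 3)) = x - 3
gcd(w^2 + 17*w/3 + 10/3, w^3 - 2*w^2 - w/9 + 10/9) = w + 2/3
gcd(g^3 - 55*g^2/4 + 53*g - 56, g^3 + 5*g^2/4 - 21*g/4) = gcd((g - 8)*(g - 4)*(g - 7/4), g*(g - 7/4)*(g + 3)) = g - 7/4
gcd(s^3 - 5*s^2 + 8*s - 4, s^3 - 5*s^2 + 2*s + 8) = s - 2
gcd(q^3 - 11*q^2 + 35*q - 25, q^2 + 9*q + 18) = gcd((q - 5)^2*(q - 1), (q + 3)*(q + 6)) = 1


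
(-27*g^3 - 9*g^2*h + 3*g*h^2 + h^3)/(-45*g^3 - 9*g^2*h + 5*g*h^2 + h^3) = (3*g + h)/(5*g + h)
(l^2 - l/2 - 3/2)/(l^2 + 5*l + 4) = (l - 3/2)/(l + 4)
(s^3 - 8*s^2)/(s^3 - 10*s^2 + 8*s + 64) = s^2/(s^2 - 2*s - 8)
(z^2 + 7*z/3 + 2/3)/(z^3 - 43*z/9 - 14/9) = 3/(3*z - 7)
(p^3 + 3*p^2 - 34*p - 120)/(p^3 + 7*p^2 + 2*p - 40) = (p - 6)/(p - 2)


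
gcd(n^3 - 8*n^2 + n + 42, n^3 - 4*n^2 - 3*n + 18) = n^2 - n - 6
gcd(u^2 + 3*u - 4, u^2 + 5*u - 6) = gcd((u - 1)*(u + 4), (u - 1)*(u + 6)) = u - 1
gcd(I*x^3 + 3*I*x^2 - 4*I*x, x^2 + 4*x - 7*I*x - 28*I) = x + 4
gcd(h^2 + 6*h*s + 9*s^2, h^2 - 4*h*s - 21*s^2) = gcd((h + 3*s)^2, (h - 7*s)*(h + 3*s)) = h + 3*s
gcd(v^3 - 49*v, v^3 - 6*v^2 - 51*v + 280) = v + 7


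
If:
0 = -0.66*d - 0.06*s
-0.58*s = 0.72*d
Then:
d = 0.00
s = 0.00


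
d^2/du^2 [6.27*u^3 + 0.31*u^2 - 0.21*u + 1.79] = 37.62*u + 0.62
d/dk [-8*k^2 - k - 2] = -16*k - 1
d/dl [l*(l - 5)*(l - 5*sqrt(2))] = 3*l^2 - 10*sqrt(2)*l - 10*l + 25*sqrt(2)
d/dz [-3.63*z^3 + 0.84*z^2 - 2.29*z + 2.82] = -10.89*z^2 + 1.68*z - 2.29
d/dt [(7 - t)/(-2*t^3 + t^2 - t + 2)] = (2*t^3 - t^2 + t - (t - 7)*(6*t^2 - 2*t + 1) - 2)/(2*t^3 - t^2 + t - 2)^2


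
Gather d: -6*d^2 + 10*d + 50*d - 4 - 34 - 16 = -6*d^2 + 60*d - 54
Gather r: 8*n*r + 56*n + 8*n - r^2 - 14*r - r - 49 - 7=64*n - r^2 + r*(8*n - 15) - 56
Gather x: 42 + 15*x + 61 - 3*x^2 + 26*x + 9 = -3*x^2 + 41*x + 112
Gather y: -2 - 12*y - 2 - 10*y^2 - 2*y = -10*y^2 - 14*y - 4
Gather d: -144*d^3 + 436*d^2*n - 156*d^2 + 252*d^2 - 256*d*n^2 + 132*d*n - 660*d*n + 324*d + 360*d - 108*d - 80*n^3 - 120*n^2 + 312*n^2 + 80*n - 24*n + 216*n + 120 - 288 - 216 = -144*d^3 + d^2*(436*n + 96) + d*(-256*n^2 - 528*n + 576) - 80*n^3 + 192*n^2 + 272*n - 384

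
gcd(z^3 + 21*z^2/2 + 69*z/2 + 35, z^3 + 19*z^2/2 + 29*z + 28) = z^2 + 11*z/2 + 7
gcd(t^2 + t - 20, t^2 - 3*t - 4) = t - 4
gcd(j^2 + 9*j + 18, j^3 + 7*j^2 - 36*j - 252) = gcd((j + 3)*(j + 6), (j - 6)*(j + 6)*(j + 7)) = j + 6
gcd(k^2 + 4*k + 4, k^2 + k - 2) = k + 2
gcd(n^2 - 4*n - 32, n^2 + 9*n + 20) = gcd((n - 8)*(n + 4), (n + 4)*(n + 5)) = n + 4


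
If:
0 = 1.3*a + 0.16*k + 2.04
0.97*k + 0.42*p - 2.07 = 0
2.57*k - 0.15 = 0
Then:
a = -1.58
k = 0.06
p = 4.79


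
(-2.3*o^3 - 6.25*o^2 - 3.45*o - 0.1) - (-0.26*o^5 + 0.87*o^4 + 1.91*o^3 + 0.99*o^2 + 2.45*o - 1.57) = 0.26*o^5 - 0.87*o^4 - 4.21*o^3 - 7.24*o^2 - 5.9*o + 1.47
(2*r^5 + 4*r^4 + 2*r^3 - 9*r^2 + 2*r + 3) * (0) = 0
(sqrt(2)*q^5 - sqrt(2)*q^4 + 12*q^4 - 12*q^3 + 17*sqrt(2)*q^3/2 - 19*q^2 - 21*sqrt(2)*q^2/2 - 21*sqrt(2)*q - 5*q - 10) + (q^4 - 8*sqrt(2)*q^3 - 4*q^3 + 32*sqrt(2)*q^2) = sqrt(2)*q^5 - sqrt(2)*q^4 + 13*q^4 - 16*q^3 + sqrt(2)*q^3/2 - 19*q^2 + 43*sqrt(2)*q^2/2 - 21*sqrt(2)*q - 5*q - 10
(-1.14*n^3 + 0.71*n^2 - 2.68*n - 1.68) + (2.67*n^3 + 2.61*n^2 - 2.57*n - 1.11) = 1.53*n^3 + 3.32*n^2 - 5.25*n - 2.79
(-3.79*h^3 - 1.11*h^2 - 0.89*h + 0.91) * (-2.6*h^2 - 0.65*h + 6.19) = 9.854*h^5 + 5.3495*h^4 - 20.4246*h^3 - 8.6584*h^2 - 6.1006*h + 5.6329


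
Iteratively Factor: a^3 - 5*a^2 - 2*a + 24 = (a - 4)*(a^2 - a - 6) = (a - 4)*(a + 2)*(a - 3)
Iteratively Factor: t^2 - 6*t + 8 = (t - 2)*(t - 4)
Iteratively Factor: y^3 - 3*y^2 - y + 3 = (y - 3)*(y^2 - 1) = (y - 3)*(y + 1)*(y - 1)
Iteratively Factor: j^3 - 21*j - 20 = (j + 4)*(j^2 - 4*j - 5) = (j - 5)*(j + 4)*(j + 1)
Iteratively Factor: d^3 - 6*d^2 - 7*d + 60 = (d - 5)*(d^2 - d - 12) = (d - 5)*(d - 4)*(d + 3)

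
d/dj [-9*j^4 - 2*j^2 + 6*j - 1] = -36*j^3 - 4*j + 6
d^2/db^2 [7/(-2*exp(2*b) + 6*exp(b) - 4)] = 7*(-2*(2*exp(b) - 3)^2*exp(b) + (4*exp(b) - 3)*(exp(2*b) - 3*exp(b) + 2))*exp(b)/(2*(exp(2*b) - 3*exp(b) + 2)^3)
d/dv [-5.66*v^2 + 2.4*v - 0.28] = 2.4 - 11.32*v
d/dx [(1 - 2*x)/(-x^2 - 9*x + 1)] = (-2*x^2 + 2*x + 7)/(x^4 + 18*x^3 + 79*x^2 - 18*x + 1)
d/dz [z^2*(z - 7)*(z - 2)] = z*(4*z^2 - 27*z + 28)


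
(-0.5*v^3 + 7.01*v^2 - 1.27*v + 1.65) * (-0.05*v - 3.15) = 0.025*v^4 + 1.2245*v^3 - 22.018*v^2 + 3.918*v - 5.1975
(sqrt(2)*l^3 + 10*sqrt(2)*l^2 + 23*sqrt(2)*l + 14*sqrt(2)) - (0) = sqrt(2)*l^3 + 10*sqrt(2)*l^2 + 23*sqrt(2)*l + 14*sqrt(2)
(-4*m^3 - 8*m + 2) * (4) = -16*m^3 - 32*m + 8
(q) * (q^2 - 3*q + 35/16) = q^3 - 3*q^2 + 35*q/16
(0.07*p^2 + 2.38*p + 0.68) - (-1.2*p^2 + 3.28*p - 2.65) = 1.27*p^2 - 0.9*p + 3.33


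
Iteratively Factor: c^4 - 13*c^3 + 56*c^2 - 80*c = (c - 4)*(c^3 - 9*c^2 + 20*c) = c*(c - 4)*(c^2 - 9*c + 20) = c*(c - 4)^2*(c - 5)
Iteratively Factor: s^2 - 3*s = (s - 3)*(s)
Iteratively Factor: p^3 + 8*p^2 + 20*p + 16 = (p + 2)*(p^2 + 6*p + 8) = (p + 2)*(p + 4)*(p + 2)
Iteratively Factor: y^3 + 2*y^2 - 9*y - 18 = (y - 3)*(y^2 + 5*y + 6) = (y - 3)*(y + 3)*(y + 2)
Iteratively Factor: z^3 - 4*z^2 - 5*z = (z)*(z^2 - 4*z - 5) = z*(z - 5)*(z + 1)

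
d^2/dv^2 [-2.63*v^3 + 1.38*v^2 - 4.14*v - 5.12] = 2.76 - 15.78*v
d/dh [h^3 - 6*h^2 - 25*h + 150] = 3*h^2 - 12*h - 25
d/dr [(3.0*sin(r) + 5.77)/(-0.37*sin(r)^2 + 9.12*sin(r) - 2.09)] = (1.11*sin(r)^2 + 4.2698*sin(r) - 58.8924)*cos(r)/(0.1369*sin(r)^4 - 6.7488*sin(r)^3 + 84.721*sin(r)^2 - 38.1216*sin(r) + 4.3681)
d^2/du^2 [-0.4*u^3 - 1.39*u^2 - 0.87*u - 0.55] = -2.4*u - 2.78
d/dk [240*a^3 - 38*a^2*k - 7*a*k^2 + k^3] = -38*a^2 - 14*a*k + 3*k^2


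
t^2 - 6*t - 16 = (t - 8)*(t + 2)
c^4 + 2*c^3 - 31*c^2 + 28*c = c*(c - 4)*(c - 1)*(c + 7)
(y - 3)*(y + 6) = y^2 + 3*y - 18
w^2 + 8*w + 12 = (w + 2)*(w + 6)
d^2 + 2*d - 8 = (d - 2)*(d + 4)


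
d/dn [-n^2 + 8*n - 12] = 8 - 2*n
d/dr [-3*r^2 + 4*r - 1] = 4 - 6*r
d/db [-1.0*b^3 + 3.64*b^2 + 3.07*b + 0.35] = -3.0*b^2 + 7.28*b + 3.07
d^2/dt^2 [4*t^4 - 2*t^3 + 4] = 12*t*(4*t - 1)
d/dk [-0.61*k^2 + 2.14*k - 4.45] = 2.14 - 1.22*k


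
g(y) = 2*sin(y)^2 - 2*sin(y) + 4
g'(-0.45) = -3.37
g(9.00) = 3.52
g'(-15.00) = 3.50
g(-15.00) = 6.15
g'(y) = 4*sin(y)*cos(y) - 2*cos(y)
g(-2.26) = 6.73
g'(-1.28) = -1.67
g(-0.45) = 5.25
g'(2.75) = 0.44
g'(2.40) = -0.52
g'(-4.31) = -0.66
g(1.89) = 3.90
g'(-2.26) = 3.23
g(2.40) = 3.56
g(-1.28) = 7.75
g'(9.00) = 0.32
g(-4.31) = 3.85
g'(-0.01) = -2.04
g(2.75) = 3.53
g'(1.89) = -0.56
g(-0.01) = 4.02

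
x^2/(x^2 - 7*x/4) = 4*x/(4*x - 7)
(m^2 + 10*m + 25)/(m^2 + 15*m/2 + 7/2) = 2*(m^2 + 10*m + 25)/(2*m^2 + 15*m + 7)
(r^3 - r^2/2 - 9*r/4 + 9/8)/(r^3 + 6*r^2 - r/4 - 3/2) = (4*r^2 - 9)/(2*(2*r^2 + 13*r + 6))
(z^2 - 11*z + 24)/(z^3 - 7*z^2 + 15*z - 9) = (z - 8)/(z^2 - 4*z + 3)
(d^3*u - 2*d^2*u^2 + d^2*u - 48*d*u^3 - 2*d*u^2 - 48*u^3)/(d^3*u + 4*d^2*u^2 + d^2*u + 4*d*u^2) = (d^2 - 2*d*u - 48*u^2)/(d*(d + 4*u))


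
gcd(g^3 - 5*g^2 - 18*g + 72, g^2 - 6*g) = g - 6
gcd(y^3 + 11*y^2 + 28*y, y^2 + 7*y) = y^2 + 7*y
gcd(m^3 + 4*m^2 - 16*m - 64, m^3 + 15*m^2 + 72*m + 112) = m^2 + 8*m + 16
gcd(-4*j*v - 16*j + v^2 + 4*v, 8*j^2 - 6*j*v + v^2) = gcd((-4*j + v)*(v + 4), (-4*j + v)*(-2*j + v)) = -4*j + v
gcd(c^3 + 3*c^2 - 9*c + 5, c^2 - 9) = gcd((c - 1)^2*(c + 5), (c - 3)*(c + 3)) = 1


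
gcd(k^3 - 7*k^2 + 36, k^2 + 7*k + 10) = k + 2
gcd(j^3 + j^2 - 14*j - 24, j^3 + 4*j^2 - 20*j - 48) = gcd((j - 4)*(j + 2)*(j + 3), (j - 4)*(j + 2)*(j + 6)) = j^2 - 2*j - 8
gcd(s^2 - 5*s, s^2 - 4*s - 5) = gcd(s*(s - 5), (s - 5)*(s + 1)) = s - 5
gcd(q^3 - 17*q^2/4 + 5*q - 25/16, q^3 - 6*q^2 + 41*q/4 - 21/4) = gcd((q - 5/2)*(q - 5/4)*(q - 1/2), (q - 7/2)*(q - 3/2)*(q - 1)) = 1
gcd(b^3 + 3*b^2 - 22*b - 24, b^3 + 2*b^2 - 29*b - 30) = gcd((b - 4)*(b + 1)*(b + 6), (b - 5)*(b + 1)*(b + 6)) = b^2 + 7*b + 6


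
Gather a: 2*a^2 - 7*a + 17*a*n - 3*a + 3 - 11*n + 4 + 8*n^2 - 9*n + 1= 2*a^2 + a*(17*n - 10) + 8*n^2 - 20*n + 8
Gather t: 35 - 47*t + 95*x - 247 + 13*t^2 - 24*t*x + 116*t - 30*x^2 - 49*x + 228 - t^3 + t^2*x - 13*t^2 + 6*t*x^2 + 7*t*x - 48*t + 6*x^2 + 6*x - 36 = -t^3 + t^2*x + t*(6*x^2 - 17*x + 21) - 24*x^2 + 52*x - 20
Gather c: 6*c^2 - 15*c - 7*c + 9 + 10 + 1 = 6*c^2 - 22*c + 20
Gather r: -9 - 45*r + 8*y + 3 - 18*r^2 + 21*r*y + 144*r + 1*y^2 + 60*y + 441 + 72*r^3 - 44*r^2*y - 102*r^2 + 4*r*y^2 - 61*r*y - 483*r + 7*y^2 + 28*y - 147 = 72*r^3 + r^2*(-44*y - 120) + r*(4*y^2 - 40*y - 384) + 8*y^2 + 96*y + 288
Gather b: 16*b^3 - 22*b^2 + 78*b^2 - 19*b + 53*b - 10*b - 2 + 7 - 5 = 16*b^3 + 56*b^2 + 24*b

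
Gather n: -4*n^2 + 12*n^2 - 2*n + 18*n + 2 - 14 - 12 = 8*n^2 + 16*n - 24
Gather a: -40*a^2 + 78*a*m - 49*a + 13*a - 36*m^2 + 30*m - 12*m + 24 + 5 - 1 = -40*a^2 + a*(78*m - 36) - 36*m^2 + 18*m + 28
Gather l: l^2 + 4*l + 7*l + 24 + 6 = l^2 + 11*l + 30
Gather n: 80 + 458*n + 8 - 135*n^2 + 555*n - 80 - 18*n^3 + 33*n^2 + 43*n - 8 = -18*n^3 - 102*n^2 + 1056*n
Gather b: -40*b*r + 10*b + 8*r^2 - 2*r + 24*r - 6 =b*(10 - 40*r) + 8*r^2 + 22*r - 6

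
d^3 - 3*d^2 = d^2*(d - 3)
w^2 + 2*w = w*(w + 2)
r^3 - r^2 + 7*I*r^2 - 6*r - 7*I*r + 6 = (r - 1)*(r + I)*(r + 6*I)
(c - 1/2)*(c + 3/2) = c^2 + c - 3/4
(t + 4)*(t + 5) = t^2 + 9*t + 20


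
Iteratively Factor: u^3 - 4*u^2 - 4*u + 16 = (u + 2)*(u^2 - 6*u + 8) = (u - 2)*(u + 2)*(u - 4)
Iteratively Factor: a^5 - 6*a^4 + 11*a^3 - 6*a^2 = (a - 3)*(a^4 - 3*a^3 + 2*a^2) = a*(a - 3)*(a^3 - 3*a^2 + 2*a) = a^2*(a - 3)*(a^2 - 3*a + 2) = a^2*(a - 3)*(a - 1)*(a - 2)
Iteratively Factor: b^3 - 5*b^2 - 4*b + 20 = (b + 2)*(b^2 - 7*b + 10) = (b - 5)*(b + 2)*(b - 2)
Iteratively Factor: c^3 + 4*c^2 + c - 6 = (c + 3)*(c^2 + c - 2) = (c - 1)*(c + 3)*(c + 2)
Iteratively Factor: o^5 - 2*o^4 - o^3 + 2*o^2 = (o + 1)*(o^4 - 3*o^3 + 2*o^2) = o*(o + 1)*(o^3 - 3*o^2 + 2*o) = o*(o - 2)*(o + 1)*(o^2 - o) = o*(o - 2)*(o - 1)*(o + 1)*(o)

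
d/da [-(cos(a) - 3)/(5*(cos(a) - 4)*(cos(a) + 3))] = (sin(a)^2 + 6*cos(a) - 16)*sin(a)/(5*(cos(a) - 4)^2*(cos(a) + 3)^2)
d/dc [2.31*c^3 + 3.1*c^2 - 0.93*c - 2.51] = 6.93*c^2 + 6.2*c - 0.93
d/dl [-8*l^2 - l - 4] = -16*l - 1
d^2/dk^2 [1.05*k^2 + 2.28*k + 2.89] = 2.10000000000000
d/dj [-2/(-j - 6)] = -2/(j + 6)^2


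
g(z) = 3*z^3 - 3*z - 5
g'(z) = 9*z^2 - 3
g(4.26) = 214.15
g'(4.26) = 160.33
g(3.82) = 150.77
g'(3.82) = 128.33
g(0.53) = -6.14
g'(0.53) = -0.47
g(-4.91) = -345.38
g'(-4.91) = 213.97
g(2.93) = 61.67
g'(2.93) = 74.26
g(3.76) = 143.19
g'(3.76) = 124.24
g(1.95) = 11.39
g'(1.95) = 31.22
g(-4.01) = -186.41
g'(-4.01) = 141.72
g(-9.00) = -2165.00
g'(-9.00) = 726.00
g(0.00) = -5.00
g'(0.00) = -3.00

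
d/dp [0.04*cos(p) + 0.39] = -0.04*sin(p)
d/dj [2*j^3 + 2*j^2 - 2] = 2*j*(3*j + 2)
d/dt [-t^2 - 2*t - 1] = -2*t - 2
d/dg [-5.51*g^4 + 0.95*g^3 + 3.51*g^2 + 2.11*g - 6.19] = -22.04*g^3 + 2.85*g^2 + 7.02*g + 2.11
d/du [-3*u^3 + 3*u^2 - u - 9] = -9*u^2 + 6*u - 1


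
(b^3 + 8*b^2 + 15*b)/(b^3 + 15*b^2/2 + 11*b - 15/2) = 2*b/(2*b - 1)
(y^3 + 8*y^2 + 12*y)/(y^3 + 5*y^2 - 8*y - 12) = y*(y + 2)/(y^2 - y - 2)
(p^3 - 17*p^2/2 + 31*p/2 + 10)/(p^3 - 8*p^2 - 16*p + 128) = (2*p^2 - 9*p - 5)/(2*(p^2 - 4*p - 32))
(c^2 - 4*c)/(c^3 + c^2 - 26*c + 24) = c/(c^2 + 5*c - 6)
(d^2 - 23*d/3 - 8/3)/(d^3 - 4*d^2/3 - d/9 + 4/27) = 9*(d - 8)/(9*d^2 - 15*d + 4)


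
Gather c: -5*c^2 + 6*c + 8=-5*c^2 + 6*c + 8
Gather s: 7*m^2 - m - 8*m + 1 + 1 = 7*m^2 - 9*m + 2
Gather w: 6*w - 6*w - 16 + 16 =0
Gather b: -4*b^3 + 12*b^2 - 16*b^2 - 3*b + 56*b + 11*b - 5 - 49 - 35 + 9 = -4*b^3 - 4*b^2 + 64*b - 80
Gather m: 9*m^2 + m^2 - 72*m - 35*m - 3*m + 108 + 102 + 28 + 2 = 10*m^2 - 110*m + 240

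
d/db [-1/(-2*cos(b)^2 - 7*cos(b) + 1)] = (4*cos(b) + 7)*sin(b)/(7*cos(b) + cos(2*b))^2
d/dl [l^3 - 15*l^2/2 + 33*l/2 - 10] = 3*l^2 - 15*l + 33/2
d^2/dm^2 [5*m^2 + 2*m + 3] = 10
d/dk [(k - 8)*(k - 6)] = 2*k - 14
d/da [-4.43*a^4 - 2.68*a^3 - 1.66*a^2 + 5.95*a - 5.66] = -17.72*a^3 - 8.04*a^2 - 3.32*a + 5.95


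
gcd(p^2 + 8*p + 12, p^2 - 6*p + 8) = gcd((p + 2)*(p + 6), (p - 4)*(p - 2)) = 1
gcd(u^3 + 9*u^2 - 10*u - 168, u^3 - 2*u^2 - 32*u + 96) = u^2 + 2*u - 24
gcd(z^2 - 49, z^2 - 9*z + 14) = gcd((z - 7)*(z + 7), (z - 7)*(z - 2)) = z - 7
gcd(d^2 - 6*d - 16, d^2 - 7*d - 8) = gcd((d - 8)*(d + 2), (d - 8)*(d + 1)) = d - 8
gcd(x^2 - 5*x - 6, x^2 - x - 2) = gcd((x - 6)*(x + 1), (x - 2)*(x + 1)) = x + 1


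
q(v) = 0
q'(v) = 0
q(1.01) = 0.00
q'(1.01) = 0.00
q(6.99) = 0.00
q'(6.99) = 0.00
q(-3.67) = 0.00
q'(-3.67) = 0.00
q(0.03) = 0.00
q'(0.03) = 0.00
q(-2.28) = 0.00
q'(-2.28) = 0.00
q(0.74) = 0.00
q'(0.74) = 0.00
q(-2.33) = 0.00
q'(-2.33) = 0.00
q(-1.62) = 0.00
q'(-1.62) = 0.00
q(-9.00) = 0.00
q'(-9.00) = 0.00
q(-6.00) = 0.00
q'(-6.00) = 0.00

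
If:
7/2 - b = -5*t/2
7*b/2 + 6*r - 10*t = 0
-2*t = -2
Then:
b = 6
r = -11/6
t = 1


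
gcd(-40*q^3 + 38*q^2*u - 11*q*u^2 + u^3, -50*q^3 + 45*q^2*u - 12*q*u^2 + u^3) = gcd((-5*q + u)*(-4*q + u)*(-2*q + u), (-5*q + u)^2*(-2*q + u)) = 10*q^2 - 7*q*u + u^2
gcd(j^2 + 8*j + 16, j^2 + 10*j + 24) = j + 4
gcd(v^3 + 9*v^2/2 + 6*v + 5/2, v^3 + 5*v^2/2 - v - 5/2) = v^2 + 7*v/2 + 5/2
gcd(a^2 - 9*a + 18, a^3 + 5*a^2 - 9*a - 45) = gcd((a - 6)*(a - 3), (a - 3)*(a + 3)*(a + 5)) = a - 3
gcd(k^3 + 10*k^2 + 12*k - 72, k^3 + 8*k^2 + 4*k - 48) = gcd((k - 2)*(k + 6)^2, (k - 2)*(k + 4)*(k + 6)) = k^2 + 4*k - 12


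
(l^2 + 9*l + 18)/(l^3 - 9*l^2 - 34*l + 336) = (l + 3)/(l^2 - 15*l + 56)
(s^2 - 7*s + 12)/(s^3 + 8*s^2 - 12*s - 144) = (s - 3)/(s^2 + 12*s + 36)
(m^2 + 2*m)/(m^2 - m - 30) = m*(m + 2)/(m^2 - m - 30)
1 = 1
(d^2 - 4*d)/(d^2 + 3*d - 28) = d/(d + 7)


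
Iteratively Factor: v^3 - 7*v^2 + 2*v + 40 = (v + 2)*(v^2 - 9*v + 20) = (v - 5)*(v + 2)*(v - 4)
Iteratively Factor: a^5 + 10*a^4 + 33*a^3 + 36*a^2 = (a + 3)*(a^4 + 7*a^3 + 12*a^2) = a*(a + 3)*(a^3 + 7*a^2 + 12*a) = a^2*(a + 3)*(a^2 + 7*a + 12) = a^2*(a + 3)*(a + 4)*(a + 3)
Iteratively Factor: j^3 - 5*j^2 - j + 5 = (j - 1)*(j^2 - 4*j - 5) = (j - 5)*(j - 1)*(j + 1)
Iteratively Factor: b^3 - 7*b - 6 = (b + 2)*(b^2 - 2*b - 3) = (b + 1)*(b + 2)*(b - 3)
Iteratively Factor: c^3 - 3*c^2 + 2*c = (c - 1)*(c^2 - 2*c) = c*(c - 1)*(c - 2)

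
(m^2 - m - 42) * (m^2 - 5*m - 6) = m^4 - 6*m^3 - 43*m^2 + 216*m + 252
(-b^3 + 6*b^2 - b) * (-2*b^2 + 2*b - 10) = 2*b^5 - 14*b^4 + 24*b^3 - 62*b^2 + 10*b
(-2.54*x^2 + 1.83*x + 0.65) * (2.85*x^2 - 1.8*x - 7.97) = -7.239*x^4 + 9.7875*x^3 + 18.8023*x^2 - 15.7551*x - 5.1805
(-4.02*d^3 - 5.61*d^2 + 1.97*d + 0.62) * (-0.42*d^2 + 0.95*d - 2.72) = 1.6884*d^5 - 1.4628*d^4 + 4.7775*d^3 + 16.8703*d^2 - 4.7694*d - 1.6864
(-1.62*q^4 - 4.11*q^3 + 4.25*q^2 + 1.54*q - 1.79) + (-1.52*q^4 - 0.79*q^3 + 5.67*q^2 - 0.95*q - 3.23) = -3.14*q^4 - 4.9*q^3 + 9.92*q^2 + 0.59*q - 5.02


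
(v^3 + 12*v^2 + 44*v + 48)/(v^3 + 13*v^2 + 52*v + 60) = (v + 4)/(v + 5)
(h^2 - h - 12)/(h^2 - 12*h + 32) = (h + 3)/(h - 8)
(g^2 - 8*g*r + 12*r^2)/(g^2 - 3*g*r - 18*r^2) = (g - 2*r)/(g + 3*r)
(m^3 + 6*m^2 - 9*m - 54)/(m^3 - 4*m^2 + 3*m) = (m^2 + 9*m + 18)/(m*(m - 1))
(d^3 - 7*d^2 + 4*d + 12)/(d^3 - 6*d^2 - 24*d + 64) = (d^2 - 5*d - 6)/(d^2 - 4*d - 32)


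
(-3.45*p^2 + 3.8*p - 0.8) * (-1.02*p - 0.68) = 3.519*p^3 - 1.53*p^2 - 1.768*p + 0.544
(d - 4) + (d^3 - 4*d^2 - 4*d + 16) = d^3 - 4*d^2 - 3*d + 12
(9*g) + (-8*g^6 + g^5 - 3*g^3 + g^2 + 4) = -8*g^6 + g^5 - 3*g^3 + g^2 + 9*g + 4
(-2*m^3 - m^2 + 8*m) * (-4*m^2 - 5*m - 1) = 8*m^5 + 14*m^4 - 25*m^3 - 39*m^2 - 8*m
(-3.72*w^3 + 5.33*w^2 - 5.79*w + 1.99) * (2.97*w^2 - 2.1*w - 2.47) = -11.0484*w^5 + 23.6421*w^4 - 19.2009*w^3 + 4.9042*w^2 + 10.1223*w - 4.9153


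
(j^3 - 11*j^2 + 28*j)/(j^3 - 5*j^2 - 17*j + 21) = j*(j - 4)/(j^2 + 2*j - 3)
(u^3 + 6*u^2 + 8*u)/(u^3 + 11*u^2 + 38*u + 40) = u/(u + 5)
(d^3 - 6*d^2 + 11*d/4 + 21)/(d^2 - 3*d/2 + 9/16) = 4*(4*d^3 - 24*d^2 + 11*d + 84)/(16*d^2 - 24*d + 9)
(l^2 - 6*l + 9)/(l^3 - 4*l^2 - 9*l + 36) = (l - 3)/(l^2 - l - 12)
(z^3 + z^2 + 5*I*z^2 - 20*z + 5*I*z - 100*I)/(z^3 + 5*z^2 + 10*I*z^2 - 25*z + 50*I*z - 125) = (z - 4)/(z + 5*I)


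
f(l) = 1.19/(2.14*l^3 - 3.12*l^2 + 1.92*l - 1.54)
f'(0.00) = -0.96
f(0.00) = -0.77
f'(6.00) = -0.00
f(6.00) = 0.00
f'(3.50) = -0.02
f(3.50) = 0.02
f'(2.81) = -0.06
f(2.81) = 0.04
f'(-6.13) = -0.00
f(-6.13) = -0.00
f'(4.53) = -0.01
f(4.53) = 0.01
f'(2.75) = -0.07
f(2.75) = 0.05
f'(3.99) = -0.01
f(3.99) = 0.01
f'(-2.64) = -0.02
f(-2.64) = -0.02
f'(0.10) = -0.85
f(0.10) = -0.86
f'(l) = 1.19*(-6.42*l^2 + 6.24*l - 1.92)/(2.14*l^3 - 3.12*l^2 + 1.92*l - 1.54)^2 = (-7.6398*l^2 + 7.4256*l - 2.2848)/(2.14*l^3 - 3.12*l^2 + 1.92*l - 1.54)^2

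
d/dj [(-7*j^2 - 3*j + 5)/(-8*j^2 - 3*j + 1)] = 3*(-j^2 + 22*j + 4)/(64*j^4 + 48*j^3 - 7*j^2 - 6*j + 1)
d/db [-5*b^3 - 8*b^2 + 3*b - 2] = -15*b^2 - 16*b + 3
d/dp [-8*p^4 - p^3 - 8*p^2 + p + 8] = -32*p^3 - 3*p^2 - 16*p + 1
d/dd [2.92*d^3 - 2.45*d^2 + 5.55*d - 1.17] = 8.76*d^2 - 4.9*d + 5.55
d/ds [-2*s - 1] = -2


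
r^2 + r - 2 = (r - 1)*(r + 2)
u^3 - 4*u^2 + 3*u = u*(u - 3)*(u - 1)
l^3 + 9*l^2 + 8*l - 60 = (l - 2)*(l + 5)*(l + 6)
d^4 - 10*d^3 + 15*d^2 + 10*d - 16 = (d - 8)*(d - 2)*(d - 1)*(d + 1)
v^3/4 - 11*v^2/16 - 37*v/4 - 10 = (v/4 + 1)*(v - 8)*(v + 5/4)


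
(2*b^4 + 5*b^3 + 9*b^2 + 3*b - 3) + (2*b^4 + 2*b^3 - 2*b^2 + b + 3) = 4*b^4 + 7*b^3 + 7*b^2 + 4*b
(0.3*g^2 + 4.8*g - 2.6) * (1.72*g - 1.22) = 0.516*g^3 + 7.89*g^2 - 10.328*g + 3.172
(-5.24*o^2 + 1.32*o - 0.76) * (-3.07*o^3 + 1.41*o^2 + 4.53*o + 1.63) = 16.0868*o^5 - 11.4408*o^4 - 19.5428*o^3 - 3.6332*o^2 - 1.2912*o - 1.2388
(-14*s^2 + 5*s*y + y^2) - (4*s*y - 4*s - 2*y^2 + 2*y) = -14*s^2 + s*y + 4*s + 3*y^2 - 2*y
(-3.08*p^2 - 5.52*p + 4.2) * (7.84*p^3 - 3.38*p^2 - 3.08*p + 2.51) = -24.1472*p^5 - 32.8664*p^4 + 61.072*p^3 - 4.9252*p^2 - 26.7912*p + 10.542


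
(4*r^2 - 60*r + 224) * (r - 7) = 4*r^3 - 88*r^2 + 644*r - 1568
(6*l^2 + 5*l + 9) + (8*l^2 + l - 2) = 14*l^2 + 6*l + 7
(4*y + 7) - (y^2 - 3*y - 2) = -y^2 + 7*y + 9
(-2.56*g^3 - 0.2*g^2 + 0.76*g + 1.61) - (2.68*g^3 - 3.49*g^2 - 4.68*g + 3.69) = -5.24*g^3 + 3.29*g^2 + 5.44*g - 2.08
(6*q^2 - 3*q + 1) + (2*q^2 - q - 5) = 8*q^2 - 4*q - 4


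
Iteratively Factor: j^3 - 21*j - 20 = (j + 4)*(j^2 - 4*j - 5) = (j - 5)*(j + 4)*(j + 1)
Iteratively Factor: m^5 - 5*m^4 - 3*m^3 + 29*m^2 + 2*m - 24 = (m + 2)*(m^4 - 7*m^3 + 11*m^2 + 7*m - 12) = (m - 4)*(m + 2)*(m^3 - 3*m^2 - m + 3) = (m - 4)*(m + 1)*(m + 2)*(m^2 - 4*m + 3) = (m - 4)*(m - 3)*(m + 1)*(m + 2)*(m - 1)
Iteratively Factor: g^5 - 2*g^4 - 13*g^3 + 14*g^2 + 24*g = (g - 2)*(g^4 - 13*g^2 - 12*g) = g*(g - 2)*(g^3 - 13*g - 12) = g*(g - 2)*(g + 1)*(g^2 - g - 12) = g*(g - 2)*(g + 1)*(g + 3)*(g - 4)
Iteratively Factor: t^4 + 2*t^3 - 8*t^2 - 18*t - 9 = (t + 1)*(t^3 + t^2 - 9*t - 9) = (t - 3)*(t + 1)*(t^2 + 4*t + 3) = (t - 3)*(t + 1)*(t + 3)*(t + 1)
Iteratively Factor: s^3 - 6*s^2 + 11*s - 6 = (s - 1)*(s^2 - 5*s + 6) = (s - 2)*(s - 1)*(s - 3)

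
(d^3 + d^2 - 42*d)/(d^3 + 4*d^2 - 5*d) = (d^2 + d - 42)/(d^2 + 4*d - 5)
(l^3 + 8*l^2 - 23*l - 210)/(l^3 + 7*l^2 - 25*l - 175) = (l + 6)/(l + 5)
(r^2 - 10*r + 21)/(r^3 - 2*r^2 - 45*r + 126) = (r - 7)/(r^2 + r - 42)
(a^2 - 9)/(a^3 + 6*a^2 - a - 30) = (a - 3)/(a^2 + 3*a - 10)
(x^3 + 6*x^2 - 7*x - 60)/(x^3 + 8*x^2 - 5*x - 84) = (x + 5)/(x + 7)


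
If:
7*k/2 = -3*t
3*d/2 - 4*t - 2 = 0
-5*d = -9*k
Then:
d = 108/221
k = 60/221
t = -70/221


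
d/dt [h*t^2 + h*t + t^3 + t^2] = 2*h*t + h + 3*t^2 + 2*t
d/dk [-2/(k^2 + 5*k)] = 2*(2*k + 5)/(k^2*(k + 5)^2)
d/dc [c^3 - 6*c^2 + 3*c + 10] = 3*c^2 - 12*c + 3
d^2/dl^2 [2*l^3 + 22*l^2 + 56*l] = 12*l + 44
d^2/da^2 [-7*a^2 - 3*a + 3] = -14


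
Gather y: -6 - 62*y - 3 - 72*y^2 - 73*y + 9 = -72*y^2 - 135*y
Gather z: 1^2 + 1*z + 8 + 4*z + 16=5*z + 25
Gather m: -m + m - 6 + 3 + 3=0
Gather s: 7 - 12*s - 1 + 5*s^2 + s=5*s^2 - 11*s + 6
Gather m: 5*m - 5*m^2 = -5*m^2 + 5*m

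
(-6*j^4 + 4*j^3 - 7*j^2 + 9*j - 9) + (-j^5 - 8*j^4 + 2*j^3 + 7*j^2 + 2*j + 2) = -j^5 - 14*j^4 + 6*j^3 + 11*j - 7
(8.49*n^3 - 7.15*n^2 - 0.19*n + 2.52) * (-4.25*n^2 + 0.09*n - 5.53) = -36.0825*n^5 + 31.1516*n^4 - 46.7857*n^3 + 28.8124*n^2 + 1.2775*n - 13.9356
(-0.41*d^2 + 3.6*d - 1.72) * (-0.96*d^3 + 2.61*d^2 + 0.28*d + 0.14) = 0.3936*d^5 - 4.5261*d^4 + 10.9324*d^3 - 3.5386*d^2 + 0.0224000000000001*d - 0.2408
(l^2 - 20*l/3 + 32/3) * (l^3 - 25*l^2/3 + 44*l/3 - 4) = l^5 - 15*l^4 + 728*l^3/9 - 572*l^2/3 + 1648*l/9 - 128/3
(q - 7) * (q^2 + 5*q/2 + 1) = q^3 - 9*q^2/2 - 33*q/2 - 7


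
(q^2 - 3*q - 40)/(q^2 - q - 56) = (q + 5)/(q + 7)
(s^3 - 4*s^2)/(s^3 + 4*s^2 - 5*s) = s*(s - 4)/(s^2 + 4*s - 5)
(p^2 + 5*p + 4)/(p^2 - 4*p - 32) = (p + 1)/(p - 8)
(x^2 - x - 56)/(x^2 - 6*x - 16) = (x + 7)/(x + 2)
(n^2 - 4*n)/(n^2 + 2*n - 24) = n/(n + 6)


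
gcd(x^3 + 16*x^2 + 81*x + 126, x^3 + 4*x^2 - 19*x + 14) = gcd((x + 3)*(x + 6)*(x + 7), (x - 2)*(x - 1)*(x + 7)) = x + 7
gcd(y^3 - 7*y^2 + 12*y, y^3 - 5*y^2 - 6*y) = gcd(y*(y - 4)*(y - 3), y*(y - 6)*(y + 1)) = y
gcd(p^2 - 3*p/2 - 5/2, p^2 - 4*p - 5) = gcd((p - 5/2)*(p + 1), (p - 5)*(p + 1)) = p + 1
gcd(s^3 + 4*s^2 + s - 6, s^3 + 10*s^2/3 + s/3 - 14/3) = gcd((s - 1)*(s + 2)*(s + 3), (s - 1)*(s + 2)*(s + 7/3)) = s^2 + s - 2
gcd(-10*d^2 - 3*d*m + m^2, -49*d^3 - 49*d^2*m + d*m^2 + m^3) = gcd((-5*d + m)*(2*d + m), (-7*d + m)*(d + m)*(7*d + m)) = 1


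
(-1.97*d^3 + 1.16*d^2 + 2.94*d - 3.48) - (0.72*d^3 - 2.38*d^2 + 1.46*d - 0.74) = -2.69*d^3 + 3.54*d^2 + 1.48*d - 2.74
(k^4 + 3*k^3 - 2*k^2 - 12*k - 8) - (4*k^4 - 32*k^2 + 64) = -3*k^4 + 3*k^3 + 30*k^2 - 12*k - 72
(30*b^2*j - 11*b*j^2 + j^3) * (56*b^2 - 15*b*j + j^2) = 1680*b^4*j - 1066*b^3*j^2 + 251*b^2*j^3 - 26*b*j^4 + j^5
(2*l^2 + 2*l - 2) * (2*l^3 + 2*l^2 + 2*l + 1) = 4*l^5 + 8*l^4 + 4*l^3 + 2*l^2 - 2*l - 2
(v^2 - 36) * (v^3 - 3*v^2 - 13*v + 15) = v^5 - 3*v^4 - 49*v^3 + 123*v^2 + 468*v - 540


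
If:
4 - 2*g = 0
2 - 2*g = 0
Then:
No Solution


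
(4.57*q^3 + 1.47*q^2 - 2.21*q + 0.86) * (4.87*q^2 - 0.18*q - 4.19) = 22.2559*q^5 + 6.3363*q^4 - 30.1756*q^3 - 1.5733*q^2 + 9.1051*q - 3.6034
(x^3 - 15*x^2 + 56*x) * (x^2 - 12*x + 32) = x^5 - 27*x^4 + 268*x^3 - 1152*x^2 + 1792*x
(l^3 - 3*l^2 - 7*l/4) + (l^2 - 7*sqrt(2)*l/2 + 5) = l^3 - 2*l^2 - 7*sqrt(2)*l/2 - 7*l/4 + 5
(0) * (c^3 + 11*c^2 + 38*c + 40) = 0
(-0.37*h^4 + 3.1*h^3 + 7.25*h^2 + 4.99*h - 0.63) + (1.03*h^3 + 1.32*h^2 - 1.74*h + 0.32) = -0.37*h^4 + 4.13*h^3 + 8.57*h^2 + 3.25*h - 0.31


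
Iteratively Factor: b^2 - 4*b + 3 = (b - 1)*(b - 3)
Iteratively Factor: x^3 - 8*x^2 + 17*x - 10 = (x - 5)*(x^2 - 3*x + 2) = (x - 5)*(x - 2)*(x - 1)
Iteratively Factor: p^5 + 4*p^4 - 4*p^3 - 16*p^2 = (p + 4)*(p^4 - 4*p^2) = (p + 2)*(p + 4)*(p^3 - 2*p^2) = (p - 2)*(p + 2)*(p + 4)*(p^2) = p*(p - 2)*(p + 2)*(p + 4)*(p)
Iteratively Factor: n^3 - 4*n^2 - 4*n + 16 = (n - 2)*(n^2 - 2*n - 8) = (n - 4)*(n - 2)*(n + 2)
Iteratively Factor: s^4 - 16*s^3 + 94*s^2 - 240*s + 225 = (s - 5)*(s^3 - 11*s^2 + 39*s - 45) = (s - 5)^2*(s^2 - 6*s + 9) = (s - 5)^2*(s - 3)*(s - 3)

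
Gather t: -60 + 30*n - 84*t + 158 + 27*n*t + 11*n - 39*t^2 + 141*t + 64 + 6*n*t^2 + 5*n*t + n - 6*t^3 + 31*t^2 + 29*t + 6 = 42*n - 6*t^3 + t^2*(6*n - 8) + t*(32*n + 86) + 168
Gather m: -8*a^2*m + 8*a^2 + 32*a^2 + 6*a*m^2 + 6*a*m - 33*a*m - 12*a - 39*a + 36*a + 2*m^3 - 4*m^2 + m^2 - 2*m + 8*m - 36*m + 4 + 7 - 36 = 40*a^2 - 15*a + 2*m^3 + m^2*(6*a - 3) + m*(-8*a^2 - 27*a - 30) - 25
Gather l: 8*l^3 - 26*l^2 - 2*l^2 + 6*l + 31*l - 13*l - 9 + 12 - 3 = 8*l^3 - 28*l^2 + 24*l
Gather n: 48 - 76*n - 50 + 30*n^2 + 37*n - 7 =30*n^2 - 39*n - 9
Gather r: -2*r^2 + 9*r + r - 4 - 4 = -2*r^2 + 10*r - 8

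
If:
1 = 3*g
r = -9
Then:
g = 1/3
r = -9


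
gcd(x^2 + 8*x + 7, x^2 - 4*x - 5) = x + 1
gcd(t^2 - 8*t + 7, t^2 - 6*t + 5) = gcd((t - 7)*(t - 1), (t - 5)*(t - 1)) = t - 1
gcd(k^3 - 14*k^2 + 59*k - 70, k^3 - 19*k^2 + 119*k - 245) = k^2 - 12*k + 35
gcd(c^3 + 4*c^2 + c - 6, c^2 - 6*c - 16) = c + 2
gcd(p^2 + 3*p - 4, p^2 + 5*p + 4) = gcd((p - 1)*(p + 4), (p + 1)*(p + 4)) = p + 4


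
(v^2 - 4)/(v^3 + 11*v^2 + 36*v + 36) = (v - 2)/(v^2 + 9*v + 18)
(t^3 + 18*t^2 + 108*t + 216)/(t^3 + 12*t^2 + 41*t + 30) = (t^2 + 12*t + 36)/(t^2 + 6*t + 5)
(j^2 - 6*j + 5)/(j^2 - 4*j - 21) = (-j^2 + 6*j - 5)/(-j^2 + 4*j + 21)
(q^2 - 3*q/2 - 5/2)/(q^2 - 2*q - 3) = (q - 5/2)/(q - 3)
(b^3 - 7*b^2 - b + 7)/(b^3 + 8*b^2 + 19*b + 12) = (b^2 - 8*b + 7)/(b^2 + 7*b + 12)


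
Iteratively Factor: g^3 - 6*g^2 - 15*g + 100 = (g - 5)*(g^2 - g - 20) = (g - 5)*(g + 4)*(g - 5)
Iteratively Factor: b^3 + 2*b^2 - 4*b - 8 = (b + 2)*(b^2 - 4) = (b + 2)^2*(b - 2)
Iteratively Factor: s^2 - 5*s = (s)*(s - 5)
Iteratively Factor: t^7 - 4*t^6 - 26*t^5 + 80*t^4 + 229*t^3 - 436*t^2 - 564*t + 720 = (t - 5)*(t^6 + t^5 - 21*t^4 - 25*t^3 + 104*t^2 + 84*t - 144) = (t - 5)*(t - 2)*(t^5 + 3*t^4 - 15*t^3 - 55*t^2 - 6*t + 72) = (t - 5)*(t - 2)*(t + 3)*(t^4 - 15*t^2 - 10*t + 24) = (t - 5)*(t - 2)*(t + 3)^2*(t^3 - 3*t^2 - 6*t + 8) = (t - 5)*(t - 2)*(t + 2)*(t + 3)^2*(t^2 - 5*t + 4) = (t - 5)*(t - 2)*(t - 1)*(t + 2)*(t + 3)^2*(t - 4)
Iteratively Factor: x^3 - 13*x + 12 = (x - 3)*(x^2 + 3*x - 4) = (x - 3)*(x + 4)*(x - 1)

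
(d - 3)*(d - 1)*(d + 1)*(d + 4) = d^4 + d^3 - 13*d^2 - d + 12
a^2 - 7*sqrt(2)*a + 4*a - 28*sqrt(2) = (a + 4)*(a - 7*sqrt(2))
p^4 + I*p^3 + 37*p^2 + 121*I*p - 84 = (p - 7*I)*(p + I)*(p + 3*I)*(p + 4*I)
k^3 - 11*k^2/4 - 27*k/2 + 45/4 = (k - 5)*(k - 3/4)*(k + 3)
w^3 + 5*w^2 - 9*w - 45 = (w - 3)*(w + 3)*(w + 5)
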